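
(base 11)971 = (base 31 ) 16K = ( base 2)10010001111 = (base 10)1167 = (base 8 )2217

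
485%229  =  27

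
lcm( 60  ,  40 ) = 120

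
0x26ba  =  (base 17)2053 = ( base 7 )40622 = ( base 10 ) 9914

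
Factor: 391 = 17^1*23^1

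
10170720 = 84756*120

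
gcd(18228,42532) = 6076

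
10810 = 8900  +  1910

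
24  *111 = 2664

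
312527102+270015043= 582542145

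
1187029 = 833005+354024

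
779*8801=6855979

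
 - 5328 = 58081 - 63409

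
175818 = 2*87909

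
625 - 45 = 580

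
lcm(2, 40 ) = 40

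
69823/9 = 7758  +  1/9 = 7758.11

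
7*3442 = 24094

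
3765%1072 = 549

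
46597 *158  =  7362326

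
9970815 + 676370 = 10647185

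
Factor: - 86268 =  - 2^2*3^1*7^1*13^1 * 79^1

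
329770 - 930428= - 600658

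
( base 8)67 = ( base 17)34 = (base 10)55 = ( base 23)29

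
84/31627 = 84/31627 =0.00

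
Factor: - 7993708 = - 2^2 * 1998427^1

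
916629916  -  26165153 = 890464763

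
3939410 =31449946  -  27510536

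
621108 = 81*7668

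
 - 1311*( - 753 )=987183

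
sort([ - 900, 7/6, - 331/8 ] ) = [ - 900, - 331/8, 7/6 ] 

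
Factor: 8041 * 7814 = 62832374 = 2^1 * 11^1*17^1 * 43^1 *3907^1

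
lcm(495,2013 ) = 30195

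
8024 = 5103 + 2921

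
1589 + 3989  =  5578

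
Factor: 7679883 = 3^1*563^1*4547^1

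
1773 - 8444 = - 6671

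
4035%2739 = 1296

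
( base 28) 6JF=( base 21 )bj1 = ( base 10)5251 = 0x1483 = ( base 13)250C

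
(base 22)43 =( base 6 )231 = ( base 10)91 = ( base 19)4f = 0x5b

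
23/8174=23/8174 = 0.00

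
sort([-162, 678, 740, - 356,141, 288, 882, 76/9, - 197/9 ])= [ - 356, - 162, - 197/9, 76/9, 141, 288,678, 740, 882]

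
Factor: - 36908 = - 2^2*9227^1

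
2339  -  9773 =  - 7434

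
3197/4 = 3197/4 = 799.25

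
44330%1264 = 90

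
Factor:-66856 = - 2^3*61^1*137^1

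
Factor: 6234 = 2^1*3^1*1039^1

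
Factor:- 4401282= - 2^1*  3^1 * 59^1*12433^1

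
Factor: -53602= - 2^1*26801^1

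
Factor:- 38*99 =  - 3762=- 2^1*3^2*11^1 * 19^1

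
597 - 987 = -390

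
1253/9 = 1253/9 =139.22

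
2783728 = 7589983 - 4806255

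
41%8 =1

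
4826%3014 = 1812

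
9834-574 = 9260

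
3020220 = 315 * 9588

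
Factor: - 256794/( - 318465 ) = 2^1*3^(-2)*5^ ( - 1)*7^( - 1)*127^1 = 254/315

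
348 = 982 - 634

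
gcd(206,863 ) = 1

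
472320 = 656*720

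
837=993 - 156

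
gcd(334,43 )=1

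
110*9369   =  1030590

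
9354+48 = 9402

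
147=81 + 66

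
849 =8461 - 7612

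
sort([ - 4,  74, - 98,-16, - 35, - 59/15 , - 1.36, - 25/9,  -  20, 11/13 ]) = [ - 98,-35,  -  20,- 16,-4, - 59/15,-25/9, - 1.36, 11/13, 74 ] 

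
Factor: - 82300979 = -1471^1*55949^1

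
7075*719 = 5086925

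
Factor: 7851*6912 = 54266112 = 2^8 *3^4 * 2617^1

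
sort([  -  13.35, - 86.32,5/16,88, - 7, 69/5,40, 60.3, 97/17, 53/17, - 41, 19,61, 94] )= [ - 86.32,  -  41, - 13.35, - 7,5/16 , 53/17, 97/17, 69/5, 19,40, 60.3, 61, 88, 94 ]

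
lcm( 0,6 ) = 0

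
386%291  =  95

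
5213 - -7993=13206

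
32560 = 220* 148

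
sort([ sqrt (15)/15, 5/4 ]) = [ sqrt( 15 ) /15,5/4]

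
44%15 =14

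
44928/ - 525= - 14976/175 = -85.58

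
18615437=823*22619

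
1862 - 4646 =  - 2784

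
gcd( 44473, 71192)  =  11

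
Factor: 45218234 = 2^1 * 83^1*272399^1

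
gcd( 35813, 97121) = 1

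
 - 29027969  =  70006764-99034733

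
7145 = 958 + 6187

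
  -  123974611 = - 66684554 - 57290057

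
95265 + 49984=145249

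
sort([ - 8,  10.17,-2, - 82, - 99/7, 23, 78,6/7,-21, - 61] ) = [ - 82,-61, - 21, - 99/7, - 8, - 2, 6/7, 10.17,23, 78]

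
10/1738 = 5/869=0.01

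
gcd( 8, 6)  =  2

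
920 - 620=300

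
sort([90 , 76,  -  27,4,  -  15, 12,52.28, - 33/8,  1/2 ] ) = [ - 27, - 15,-33/8,1/2,4,12,52.28,76 , 90]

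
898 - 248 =650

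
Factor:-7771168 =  - 2^5*47^1*5167^1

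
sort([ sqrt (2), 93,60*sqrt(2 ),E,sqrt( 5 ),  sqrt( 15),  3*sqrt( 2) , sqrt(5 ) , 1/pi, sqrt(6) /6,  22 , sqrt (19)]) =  [ 1/pi , sqrt(6 )/6, sqrt(2), sqrt(5) , sqrt( 5 ), E,  sqrt( 15) , 3 *sqrt(2 ) , sqrt( 19), 22 , 60*sqrt( 2 ),  93]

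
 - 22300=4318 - 26618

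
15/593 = 15/593 = 0.03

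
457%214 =29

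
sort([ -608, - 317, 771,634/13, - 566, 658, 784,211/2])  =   [-608, - 566, - 317, 634/13,211/2,658, 771, 784 ]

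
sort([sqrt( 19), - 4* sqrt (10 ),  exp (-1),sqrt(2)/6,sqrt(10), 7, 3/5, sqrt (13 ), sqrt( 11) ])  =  [ - 4 * sqrt( 10 ), sqrt( 2)/6, exp( - 1 ),3/5,sqrt( 10 ),sqrt( 11 ), sqrt(13), sqrt( 19),7 ] 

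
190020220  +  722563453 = 912583673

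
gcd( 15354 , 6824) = 1706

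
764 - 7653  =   - 6889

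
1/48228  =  1/48228 = 0.00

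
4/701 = 4/701 = 0.01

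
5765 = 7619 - 1854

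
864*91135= 78740640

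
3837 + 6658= 10495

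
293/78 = 3 + 59/78 = 3.76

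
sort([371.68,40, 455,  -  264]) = [ - 264,40, 371.68,  455]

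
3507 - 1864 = 1643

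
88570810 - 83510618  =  5060192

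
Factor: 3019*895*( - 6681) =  - 3^1*5^1*17^1*131^1*179^1*3019^1  =  - 18052095405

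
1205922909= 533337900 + 672585009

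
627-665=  - 38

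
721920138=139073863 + 582846275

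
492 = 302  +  190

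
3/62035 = 3/62035 = 0.00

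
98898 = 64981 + 33917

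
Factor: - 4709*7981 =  - 37582529 =-17^1*23^1*277^1*347^1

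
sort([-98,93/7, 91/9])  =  [ - 98, 91/9, 93/7]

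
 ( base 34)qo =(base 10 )908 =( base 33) RH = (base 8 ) 1614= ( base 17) 327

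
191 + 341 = 532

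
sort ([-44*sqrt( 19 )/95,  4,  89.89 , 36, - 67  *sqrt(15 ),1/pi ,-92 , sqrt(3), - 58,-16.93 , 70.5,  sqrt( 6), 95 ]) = [- 67 * sqrt( 15), - 92,-58,  -  16.93, - 44*sqrt (19)/95, 1/pi, sqrt( 3), sqrt( 6), 4, 36,70.5 , 89.89,  95]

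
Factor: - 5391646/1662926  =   - 2695823/831463 = - 13^1*163^( - 1 ) * 5101^(  -  1 ) *207371^1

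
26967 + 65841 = 92808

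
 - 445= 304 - 749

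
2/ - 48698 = - 1/24349 = - 0.00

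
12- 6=6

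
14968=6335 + 8633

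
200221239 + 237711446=437932685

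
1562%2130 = 1562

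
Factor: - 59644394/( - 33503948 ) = 2^( - 1) *5443^1 * 5479^1*8375987^( - 1 )=29822197/16751974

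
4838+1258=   6096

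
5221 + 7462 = 12683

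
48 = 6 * 8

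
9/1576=9/1576 = 0.01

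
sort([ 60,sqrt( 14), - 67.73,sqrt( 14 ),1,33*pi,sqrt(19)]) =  [ - 67.73,1,sqrt( 14) , sqrt(14 ),sqrt (19), 60,33 * pi]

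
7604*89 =676756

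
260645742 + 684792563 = 945438305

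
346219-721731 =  - 375512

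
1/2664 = 1/2664 = 0.00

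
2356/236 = 589/59= 9.98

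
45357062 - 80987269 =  - 35630207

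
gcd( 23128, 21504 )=56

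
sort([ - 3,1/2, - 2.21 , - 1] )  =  [  -  3,-2.21,- 1, 1/2]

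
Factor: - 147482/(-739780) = 2^(-1 )*5^(-1) * 37^1*47^ (-1 )*787^ ( - 1 )*1993^1 = 73741/369890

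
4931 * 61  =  300791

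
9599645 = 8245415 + 1354230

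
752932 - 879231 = -126299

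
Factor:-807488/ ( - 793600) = 407/400=2^( - 4)* 5^(- 2 )*11^1*37^1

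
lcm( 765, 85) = 765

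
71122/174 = 408  +  65/87 = 408.75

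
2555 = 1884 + 671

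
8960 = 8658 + 302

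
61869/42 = 20623/14=1473.07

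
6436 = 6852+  - 416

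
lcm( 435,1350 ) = 39150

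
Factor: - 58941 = -3^3*37^1*59^1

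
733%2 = 1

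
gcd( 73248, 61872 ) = 48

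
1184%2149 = 1184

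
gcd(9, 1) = 1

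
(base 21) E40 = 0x1872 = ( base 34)5E2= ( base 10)6258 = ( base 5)200013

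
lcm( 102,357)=714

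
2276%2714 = 2276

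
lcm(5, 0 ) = 0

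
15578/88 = 177 + 1/44 = 177.02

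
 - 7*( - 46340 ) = 324380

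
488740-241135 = 247605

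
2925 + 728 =3653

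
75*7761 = 582075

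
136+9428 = 9564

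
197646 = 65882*3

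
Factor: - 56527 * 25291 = - 7^1 * 3613^1*56527^1 = - 1429624357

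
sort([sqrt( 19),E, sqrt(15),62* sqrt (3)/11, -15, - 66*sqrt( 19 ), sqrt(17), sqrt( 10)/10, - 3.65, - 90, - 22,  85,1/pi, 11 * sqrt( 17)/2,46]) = [-66*sqrt( 19),  -  90, - 22, - 15,-3.65, sqrt( 10) /10 , 1/pi  ,  E,  sqrt(15), sqrt ( 17),  sqrt(19),  62 * sqrt( 3) /11, 11*sqrt( 17) /2, 46, 85 ]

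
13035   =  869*15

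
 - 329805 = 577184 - 906989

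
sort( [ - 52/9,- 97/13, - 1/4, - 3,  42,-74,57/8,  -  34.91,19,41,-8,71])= [ -74, - 34.91 , - 8, - 97/13, - 52/9, - 3,  -  1/4 , 57/8,19,41,42,71 ] 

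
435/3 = 145 = 145.00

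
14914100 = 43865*340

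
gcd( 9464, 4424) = 56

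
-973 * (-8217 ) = 7995141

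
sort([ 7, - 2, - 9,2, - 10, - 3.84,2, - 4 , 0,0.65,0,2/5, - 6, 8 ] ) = [ - 10, - 9, - 6, - 4, - 3.84, - 2, 0, 0, 2/5, 0.65,2,2,7,8]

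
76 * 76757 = 5833532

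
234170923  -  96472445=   137698478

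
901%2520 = 901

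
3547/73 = 3547/73 = 48.59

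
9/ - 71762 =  - 1 + 71753/71762 = - 0.00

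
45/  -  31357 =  - 1 + 31312/31357 = -0.00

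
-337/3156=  - 1  +  2819/3156 = - 0.11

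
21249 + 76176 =97425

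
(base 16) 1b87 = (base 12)40B3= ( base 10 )7047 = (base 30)7or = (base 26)ab1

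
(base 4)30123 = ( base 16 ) 31b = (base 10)795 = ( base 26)14F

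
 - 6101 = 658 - 6759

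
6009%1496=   25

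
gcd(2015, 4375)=5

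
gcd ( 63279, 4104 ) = 9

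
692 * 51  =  35292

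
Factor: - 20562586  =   - 2^1*11^1*83^1*11261^1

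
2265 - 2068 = 197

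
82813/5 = 82813/5 = 16562.60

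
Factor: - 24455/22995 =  - 67/63 = -3^( - 2)*7^(-1)* 67^1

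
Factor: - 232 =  - 2^3*29^1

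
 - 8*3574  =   - 28592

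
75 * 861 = 64575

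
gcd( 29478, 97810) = 2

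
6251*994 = 6213494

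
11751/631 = 11751/631 = 18.62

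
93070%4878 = 388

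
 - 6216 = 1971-8187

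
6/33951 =2/11317 = 0.00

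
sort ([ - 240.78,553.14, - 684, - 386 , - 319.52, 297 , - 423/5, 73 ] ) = [-684,- 386, - 319.52  ,-240.78, - 423/5, 73,297 , 553.14]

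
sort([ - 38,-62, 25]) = [ - 62, - 38,25]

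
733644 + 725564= 1459208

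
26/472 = 13/236 = 0.06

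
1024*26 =26624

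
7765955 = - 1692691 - -9458646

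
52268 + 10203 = 62471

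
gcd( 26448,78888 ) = 456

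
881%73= 5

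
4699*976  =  4586224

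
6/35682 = 1/5947 = 0.00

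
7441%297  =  16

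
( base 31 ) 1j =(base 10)50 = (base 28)1m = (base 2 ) 110010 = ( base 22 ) 26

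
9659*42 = 405678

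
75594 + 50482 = 126076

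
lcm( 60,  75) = 300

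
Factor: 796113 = 3^2* 53^1*1669^1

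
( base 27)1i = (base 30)1f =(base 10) 45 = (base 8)55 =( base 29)1g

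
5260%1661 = 277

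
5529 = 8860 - 3331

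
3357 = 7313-3956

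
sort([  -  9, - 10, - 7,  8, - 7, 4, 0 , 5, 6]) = [ - 10, - 9,  -  7,-7, 0,4 , 5,6,  8]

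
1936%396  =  352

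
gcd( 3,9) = 3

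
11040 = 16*690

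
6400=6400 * 1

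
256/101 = 2 + 54/101 = 2.53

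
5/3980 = 1/796= 0.00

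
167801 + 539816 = 707617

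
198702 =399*498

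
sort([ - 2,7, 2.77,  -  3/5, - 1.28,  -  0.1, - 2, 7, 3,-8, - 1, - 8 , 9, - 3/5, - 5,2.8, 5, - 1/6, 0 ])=[  -  8, - 8, - 5, - 2, - 2, - 1.28,- 1,-3/5,  -  3/5, - 1/6, - 0.1,0,2.77, 2.8, 3,5, 7,7, 9 ] 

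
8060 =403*20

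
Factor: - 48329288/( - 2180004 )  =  12082322/545001 = 2^1*3^(  -  1 )*7^2*123289^1*181667^(-1)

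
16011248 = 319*50192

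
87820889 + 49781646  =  137602535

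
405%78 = 15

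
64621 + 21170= 85791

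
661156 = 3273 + 657883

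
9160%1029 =928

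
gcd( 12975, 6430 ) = 5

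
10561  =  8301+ 2260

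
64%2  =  0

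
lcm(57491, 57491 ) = 57491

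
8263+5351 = 13614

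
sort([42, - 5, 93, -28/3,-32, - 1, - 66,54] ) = [ - 66,  -  32, - 28/3, -5, - 1, 42, 54, 93 ] 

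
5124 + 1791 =6915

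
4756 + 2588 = 7344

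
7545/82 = 7545/82 = 92.01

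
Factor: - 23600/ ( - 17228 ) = 100/73 = 2^2*5^2*73^(-1)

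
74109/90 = 24703/30 = 823.43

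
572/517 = 1 + 5/47 = 1.11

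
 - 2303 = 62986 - 65289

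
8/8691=8/8691 = 0.00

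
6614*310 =2050340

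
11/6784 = 11/6784 = 0.00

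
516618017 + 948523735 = 1465141752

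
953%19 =3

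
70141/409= 70141/409 =171.49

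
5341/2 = 5341/2 = 2670.50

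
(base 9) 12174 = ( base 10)8167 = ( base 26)c23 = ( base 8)17747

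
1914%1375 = 539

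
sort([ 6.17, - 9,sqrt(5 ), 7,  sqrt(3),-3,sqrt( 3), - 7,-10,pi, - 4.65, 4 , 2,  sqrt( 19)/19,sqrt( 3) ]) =[ - 10,-9,-7,-4.65, - 3, sqrt( 19)/19,sqrt( 3),  sqrt(3),sqrt(3), 2,sqrt(5),pi, 4,6.17,7] 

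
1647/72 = 22 + 7/8 = 22.88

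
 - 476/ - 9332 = 119/2333 = 0.05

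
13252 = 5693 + 7559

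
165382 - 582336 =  - 416954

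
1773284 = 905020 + 868264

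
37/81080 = 37/81080=0.00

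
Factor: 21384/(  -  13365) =-8/5 = -2^3 * 5^( - 1)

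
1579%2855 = 1579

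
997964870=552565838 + 445399032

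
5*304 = 1520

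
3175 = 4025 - 850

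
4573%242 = 217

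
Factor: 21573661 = 107^1 * 201623^1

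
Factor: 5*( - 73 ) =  -365 = - 5^1*73^1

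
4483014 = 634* 7071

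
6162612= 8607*716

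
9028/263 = 34+86/263 = 34.33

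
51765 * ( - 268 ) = - 13873020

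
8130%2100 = 1830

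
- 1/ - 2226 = 1/2226 = 0.00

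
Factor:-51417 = -3^2*29^1* 197^1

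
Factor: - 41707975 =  - 5^2*1668319^1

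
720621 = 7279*99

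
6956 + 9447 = 16403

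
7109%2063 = 920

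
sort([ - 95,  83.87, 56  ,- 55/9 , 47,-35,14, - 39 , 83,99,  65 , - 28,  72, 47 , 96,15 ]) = [ - 95, - 39, - 35, - 28, - 55/9,14,15,  47, 47, 56,65,72,83, 83.87,96,  99 ] 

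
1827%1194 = 633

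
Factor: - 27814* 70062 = - 2^2  *3^1*11677^1* 13907^1 = - 1948704468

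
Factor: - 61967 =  - 61967^1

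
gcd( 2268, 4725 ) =189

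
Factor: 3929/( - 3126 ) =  - 2^(-1 )*3^ ( - 1 )*521^( - 1)*3929^1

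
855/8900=171/1780  =  0.10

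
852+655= 1507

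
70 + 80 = 150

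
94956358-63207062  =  31749296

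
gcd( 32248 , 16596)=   4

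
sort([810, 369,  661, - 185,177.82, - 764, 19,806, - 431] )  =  [ - 764, - 431, - 185 , 19, 177.82, 369,661,  806, 810 ] 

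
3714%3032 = 682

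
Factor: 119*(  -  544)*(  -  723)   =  46804128 = 2^5 * 3^1*7^1*17^2 * 241^1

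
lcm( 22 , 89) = 1958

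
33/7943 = 33/7943= 0.00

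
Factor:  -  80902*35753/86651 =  - 2892489206/86651  =  - 2^1* 19^1*73^( - 1)*1187^( -1) * 2129^1*35753^1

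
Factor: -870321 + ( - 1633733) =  - 2^1*7^1*383^1*467^1= -  2504054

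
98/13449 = 98/13449 = 0.01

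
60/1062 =10/177  =  0.06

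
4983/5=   996+3/5 = 996.60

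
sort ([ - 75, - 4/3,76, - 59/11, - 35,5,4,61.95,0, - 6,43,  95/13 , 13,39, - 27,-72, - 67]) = [  -  75, - 72, - 67, - 35, - 27 , - 6, - 59/11, - 4/3, 0,4, 5,95/13,13 , 39, 43,61.95, 76 ]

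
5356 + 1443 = 6799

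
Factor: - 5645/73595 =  - 41^( - 1)*359^( - 1)*1129^1 = - 1129/14719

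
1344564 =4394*306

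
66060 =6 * 11010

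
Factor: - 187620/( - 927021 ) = 2^2*5^1*53^1*59^1*309007^( - 1) = 62540/309007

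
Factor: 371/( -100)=-2^( -2)*5^(-2)*7^1*53^1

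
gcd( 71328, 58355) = 1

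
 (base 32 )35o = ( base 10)3256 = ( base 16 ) cb8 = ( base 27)4cg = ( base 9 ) 4417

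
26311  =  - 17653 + 43964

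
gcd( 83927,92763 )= 1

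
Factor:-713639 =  - 61^1*11699^1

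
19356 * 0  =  0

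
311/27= 11 + 14/27 = 11.52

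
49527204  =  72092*687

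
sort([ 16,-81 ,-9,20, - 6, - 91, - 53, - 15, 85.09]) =[ - 91, -81, - 53 ,  -  15, - 9, - 6 , 16, 20,85.09]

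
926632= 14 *66188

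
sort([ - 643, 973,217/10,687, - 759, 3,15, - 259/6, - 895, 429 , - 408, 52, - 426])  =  [ - 895, - 759, - 643, - 426, - 408, - 259/6, 3,15,217/10,52,  429, 687,  973]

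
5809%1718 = 655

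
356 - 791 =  - 435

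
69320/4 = 17330 = 17330.00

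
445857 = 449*993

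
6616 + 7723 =14339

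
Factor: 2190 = 2^1*3^1*5^1*73^1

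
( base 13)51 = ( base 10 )66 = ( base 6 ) 150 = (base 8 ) 102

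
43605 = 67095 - 23490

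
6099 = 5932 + 167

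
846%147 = 111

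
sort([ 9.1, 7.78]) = [ 7.78, 9.1]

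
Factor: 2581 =29^1*89^1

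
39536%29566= 9970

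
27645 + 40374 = 68019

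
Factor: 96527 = 96527^1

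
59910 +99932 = 159842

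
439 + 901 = 1340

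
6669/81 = 247/3 = 82.33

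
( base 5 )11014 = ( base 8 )1367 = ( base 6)3303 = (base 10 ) 759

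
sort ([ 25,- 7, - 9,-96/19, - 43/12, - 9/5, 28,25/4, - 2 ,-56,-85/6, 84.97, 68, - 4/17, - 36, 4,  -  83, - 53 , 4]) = [-83, - 56, - 53, - 36, - 85/6, - 9,  -  7, -96/19,  -  43/12,  -  2, - 9/5, - 4/17, 4,4, 25/4,  25, 28,68 , 84.97]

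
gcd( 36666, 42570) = 18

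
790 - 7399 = -6609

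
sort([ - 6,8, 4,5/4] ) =[-6,5/4, 4, 8 ]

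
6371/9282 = 6371/9282 = 0.69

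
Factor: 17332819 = 7^4*7219^1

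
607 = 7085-6478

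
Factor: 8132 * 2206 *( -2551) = -45762878792 = - 2^3*19^1 * 107^1 * 1103^1*2551^1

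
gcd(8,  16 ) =8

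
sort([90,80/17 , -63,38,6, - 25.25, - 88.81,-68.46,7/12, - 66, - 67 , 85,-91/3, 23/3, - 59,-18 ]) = [ - 88.81, - 68.46, - 67, - 66, - 63, - 59, - 91/3, - 25.25, -18,7/12,80/17,6, 23/3,  38,85,90]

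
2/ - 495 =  - 2/495 = - 0.00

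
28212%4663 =234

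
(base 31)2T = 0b1011011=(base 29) 34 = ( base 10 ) 91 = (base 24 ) 3j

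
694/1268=347/634= 0.55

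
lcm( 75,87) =2175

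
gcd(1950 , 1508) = 26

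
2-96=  - 94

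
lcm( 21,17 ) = 357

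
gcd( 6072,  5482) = 2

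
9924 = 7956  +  1968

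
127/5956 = 127/5956 =0.02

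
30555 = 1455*21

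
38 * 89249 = 3391462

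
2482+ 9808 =12290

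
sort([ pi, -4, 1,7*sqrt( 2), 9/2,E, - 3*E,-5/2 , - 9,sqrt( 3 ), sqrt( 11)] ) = [ - 9, - 3*E,-4, - 5/2, 1,sqrt( 3),E,pi,  sqrt(11), 9/2 , 7*sqrt (2 )] 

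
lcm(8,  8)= 8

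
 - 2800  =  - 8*350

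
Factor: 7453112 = 2^3*931639^1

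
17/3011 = 17/3011 =0.01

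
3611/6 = 3611/6 = 601.83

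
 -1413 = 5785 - 7198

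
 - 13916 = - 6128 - 7788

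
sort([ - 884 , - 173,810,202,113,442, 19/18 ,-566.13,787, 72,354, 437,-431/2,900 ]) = [-884, - 566.13, - 431/2,-173,19/18, 72 , 113,202 , 354,  437 , 442,787, 810, 900 ]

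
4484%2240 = 4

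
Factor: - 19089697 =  - 11^1 * 97^1*17891^1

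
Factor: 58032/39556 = 2^2*3^2*11^( - 1)*13^1*29^(-1)=468/319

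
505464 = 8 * 63183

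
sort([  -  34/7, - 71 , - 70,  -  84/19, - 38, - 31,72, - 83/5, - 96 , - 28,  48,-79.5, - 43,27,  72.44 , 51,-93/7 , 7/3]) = [ - 96,-79.5, -71,-70,-43, - 38, - 31, - 28 , - 83/5,-93/7, - 34/7, - 84/19,7/3, 27, 48, 51 , 72 , 72.44]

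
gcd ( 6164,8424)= 4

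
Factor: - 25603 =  - 25603^1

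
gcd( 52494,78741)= 26247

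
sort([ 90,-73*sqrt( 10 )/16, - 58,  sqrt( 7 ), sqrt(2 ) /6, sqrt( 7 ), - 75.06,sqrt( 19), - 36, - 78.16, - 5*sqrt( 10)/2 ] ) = [ - 78.16,-75.06,-58,  -  36, - 73*sqrt( 10 )/16, - 5 * sqrt( 10) /2,sqrt( 2 )/6, sqrt( 7 ), sqrt( 7 ), sqrt( 19),90]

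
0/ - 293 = 0/1= - 0.00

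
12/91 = 12/91 = 0.13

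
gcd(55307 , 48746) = 1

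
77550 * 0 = 0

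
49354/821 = 49354/821 = 60.11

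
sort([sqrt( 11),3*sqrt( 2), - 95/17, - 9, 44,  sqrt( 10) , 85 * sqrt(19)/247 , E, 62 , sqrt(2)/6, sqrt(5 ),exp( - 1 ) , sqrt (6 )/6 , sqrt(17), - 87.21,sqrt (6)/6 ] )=[ - 87.21, - 9, - 95/17,sqrt(2)/6 , exp( - 1),sqrt( 6)/6,sqrt ( 6)/6,85*sqrt( 19)/247,  sqrt( 5),E,  sqrt( 10),sqrt( 11),sqrt( 17 ), 3*sqrt( 2 ), 44, 62 ]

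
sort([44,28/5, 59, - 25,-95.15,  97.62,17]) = [-95.15,-25,28/5,17,44,59,97.62]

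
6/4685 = 6/4685 = 0.00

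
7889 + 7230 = 15119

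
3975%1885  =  205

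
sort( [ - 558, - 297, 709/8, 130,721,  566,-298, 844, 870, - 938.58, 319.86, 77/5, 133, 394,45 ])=[ - 938.58, - 558, - 298,- 297, 77/5, 45, 709/8, 130 , 133, 319.86 , 394, 566,721, 844 , 870]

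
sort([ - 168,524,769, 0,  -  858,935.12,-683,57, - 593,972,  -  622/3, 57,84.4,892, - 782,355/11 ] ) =[ - 858,-782, - 683 ,- 593,  -  622/3 , - 168, 0 , 355/11,57,57,84.4,524, 769,892, 935.12, 972 ] 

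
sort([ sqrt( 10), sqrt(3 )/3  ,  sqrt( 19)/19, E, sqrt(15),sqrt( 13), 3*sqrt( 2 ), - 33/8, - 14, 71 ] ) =[ - 14,-33/8, sqrt(19 ) /19, sqrt(3)/3,E, sqrt(10), sqrt(13), sqrt(15),3*sqrt(2), 71]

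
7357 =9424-2067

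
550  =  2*275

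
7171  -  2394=4777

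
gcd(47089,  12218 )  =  1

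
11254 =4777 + 6477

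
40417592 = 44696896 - 4279304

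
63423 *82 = 5200686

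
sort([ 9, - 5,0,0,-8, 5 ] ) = [ - 8, - 5,  0, 0, 5, 9]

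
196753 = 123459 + 73294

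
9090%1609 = 1045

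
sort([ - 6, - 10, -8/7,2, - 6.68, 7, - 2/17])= [ - 10, - 6.68, -6 , - 8/7, - 2/17, 2,7 ] 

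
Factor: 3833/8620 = 2^( - 2 )*5^( - 1)*431^( - 1) * 3833^1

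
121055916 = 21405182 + 99650734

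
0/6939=0 = 0.00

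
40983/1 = 40983= 40983.00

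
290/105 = 2 + 16/21 = 2.76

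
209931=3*69977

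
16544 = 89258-72714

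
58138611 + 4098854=62237465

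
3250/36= 90  +  5/18 =90.28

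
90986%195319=90986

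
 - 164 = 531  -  695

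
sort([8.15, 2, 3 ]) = [2,3,  8.15]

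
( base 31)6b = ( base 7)401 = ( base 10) 197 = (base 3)21022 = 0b11000101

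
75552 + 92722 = 168274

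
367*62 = 22754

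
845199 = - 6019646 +6864845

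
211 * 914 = 192854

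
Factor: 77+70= 3^1*7^2 = 147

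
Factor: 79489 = 29^1*2741^1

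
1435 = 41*35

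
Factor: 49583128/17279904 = 2^( - 2 )*3^ ( -1) *7^1*43^1*59^1*349^1*179999^( - 1) = 6197891/2159988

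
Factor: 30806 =2^1 * 73^1*211^1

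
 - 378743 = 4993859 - 5372602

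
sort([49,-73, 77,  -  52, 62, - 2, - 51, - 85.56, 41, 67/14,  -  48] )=[  -  85.56, - 73, - 52,-51, - 48, - 2,67/14, 41,49, 62,77 ] 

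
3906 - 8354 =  - 4448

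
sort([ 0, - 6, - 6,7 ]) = [ - 6, - 6,0, 7 ]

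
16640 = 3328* 5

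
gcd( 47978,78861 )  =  1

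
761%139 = 66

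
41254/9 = 41254/9 = 4583.78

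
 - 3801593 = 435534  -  4237127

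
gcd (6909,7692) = 3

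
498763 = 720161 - 221398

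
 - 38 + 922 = 884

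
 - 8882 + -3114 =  - 11996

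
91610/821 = 91610/821 = 111.58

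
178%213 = 178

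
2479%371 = 253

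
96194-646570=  - 550376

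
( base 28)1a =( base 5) 123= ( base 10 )38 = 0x26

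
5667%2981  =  2686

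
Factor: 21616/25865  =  3088/3695 = 2^4*5^ ( - 1 ) * 193^1*739^( - 1)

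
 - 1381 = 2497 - 3878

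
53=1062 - 1009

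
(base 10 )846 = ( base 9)1140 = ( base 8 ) 1516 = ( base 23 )1di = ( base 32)QE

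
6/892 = 3/446=0.01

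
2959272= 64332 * 46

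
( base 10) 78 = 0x4E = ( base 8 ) 116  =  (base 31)2G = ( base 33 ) 2C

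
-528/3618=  - 1 + 515/603 = - 0.15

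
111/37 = 3 = 3.00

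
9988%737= 407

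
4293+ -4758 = - 465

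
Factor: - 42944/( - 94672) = 44/97 = 2^2*11^1*97^( - 1 )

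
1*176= 176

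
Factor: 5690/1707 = 2^1*3^( - 1 )*5^1 = 10/3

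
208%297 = 208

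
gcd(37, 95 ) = 1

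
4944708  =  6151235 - 1206527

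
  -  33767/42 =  - 804+1/42 = -803.98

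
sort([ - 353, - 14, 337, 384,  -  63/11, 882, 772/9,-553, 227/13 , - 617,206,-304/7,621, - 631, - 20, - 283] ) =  [ - 631, - 617, - 553,  -  353,-283,-304/7, - 20 ,- 14, - 63/11,227/13, 772/9, 206,337, 384 , 621, 882]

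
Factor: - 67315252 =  - 2^2*19^1*885727^1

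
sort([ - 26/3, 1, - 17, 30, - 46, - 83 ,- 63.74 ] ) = [ - 83, - 63.74, - 46, - 17 , - 26/3 , 1, 30]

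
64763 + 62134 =126897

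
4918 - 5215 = -297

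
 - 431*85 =- 36635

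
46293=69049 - 22756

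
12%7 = 5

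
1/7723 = 1/7723 =0.00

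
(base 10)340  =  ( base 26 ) d2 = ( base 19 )HH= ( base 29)BL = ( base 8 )524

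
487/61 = 7 + 60/61 = 7.98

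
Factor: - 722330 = -2^1*5^1*7^1*17^1*607^1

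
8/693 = 8/693 = 0.01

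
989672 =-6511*(-152 )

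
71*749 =53179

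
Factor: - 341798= - 2^1*170899^1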